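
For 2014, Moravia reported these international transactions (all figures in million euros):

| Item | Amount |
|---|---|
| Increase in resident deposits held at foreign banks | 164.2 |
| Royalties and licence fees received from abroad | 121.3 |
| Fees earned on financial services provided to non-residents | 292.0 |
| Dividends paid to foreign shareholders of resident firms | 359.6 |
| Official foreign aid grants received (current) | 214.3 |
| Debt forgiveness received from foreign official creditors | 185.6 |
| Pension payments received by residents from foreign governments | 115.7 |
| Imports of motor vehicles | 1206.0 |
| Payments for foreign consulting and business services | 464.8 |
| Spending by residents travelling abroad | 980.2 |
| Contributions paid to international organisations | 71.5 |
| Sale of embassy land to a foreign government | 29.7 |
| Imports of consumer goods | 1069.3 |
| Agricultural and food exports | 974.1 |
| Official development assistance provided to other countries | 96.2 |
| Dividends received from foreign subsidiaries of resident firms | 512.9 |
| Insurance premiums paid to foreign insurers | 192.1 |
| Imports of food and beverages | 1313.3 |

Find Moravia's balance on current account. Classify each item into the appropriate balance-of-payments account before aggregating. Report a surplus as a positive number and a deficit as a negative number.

-3522.7

Goods: 974.1 - 1069.3 - 1206.0 - 1313.3 = -2614.5
Services: 292.0 + 121.3 - 980.2 - 192.1 - 464.8 = -1223.8
Primary income: 512.9 - 359.6 = 153.3
Secondary income: 214.3 - 71.5 + 115.7 - 96.2 = 162.3
Current account = (-2614.5) + (-1223.8) + 153.3 + 162.3 = -3522.7
(Excluded from the current account — financial account: increase in resident deposits held at foreign banks 164.2; capital account: debt forgiveness received from foreign official creditors 185.6, sale of embassy land to a foreign government 29.7.)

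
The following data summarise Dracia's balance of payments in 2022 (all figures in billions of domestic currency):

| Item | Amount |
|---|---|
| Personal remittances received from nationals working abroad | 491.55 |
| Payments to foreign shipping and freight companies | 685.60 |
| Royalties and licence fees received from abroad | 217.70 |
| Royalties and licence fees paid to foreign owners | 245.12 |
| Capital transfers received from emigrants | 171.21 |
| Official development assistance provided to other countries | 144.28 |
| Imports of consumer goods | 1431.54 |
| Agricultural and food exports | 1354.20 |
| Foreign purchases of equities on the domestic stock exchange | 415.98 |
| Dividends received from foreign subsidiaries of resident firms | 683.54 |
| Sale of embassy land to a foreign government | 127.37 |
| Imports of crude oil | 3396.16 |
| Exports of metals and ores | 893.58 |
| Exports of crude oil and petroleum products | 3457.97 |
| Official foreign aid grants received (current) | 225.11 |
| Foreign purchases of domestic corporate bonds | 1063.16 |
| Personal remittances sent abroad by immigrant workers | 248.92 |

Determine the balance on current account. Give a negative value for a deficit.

1172.03

Goods: -3396.16 - 1431.54 + 893.58 + 1354.20 + 3457.97 = 878.05
Services: 217.70 - 685.60 - 245.12 = -713.02
Primary income: 683.54
Secondary income: -144.28 - 248.92 + 225.11 + 491.55 = 323.46
Current account = 878.05 + (-713.02) + 683.54 + 323.46 = 1172.03
(Excluded from the current account — capital account: capital transfers received from emigrants 171.21, sale of embassy land to a foreign government 127.37; financial account: foreign purchases of equities on the domestic stock exchange 415.98, foreign purchases of domestic corporate bonds 1063.16.)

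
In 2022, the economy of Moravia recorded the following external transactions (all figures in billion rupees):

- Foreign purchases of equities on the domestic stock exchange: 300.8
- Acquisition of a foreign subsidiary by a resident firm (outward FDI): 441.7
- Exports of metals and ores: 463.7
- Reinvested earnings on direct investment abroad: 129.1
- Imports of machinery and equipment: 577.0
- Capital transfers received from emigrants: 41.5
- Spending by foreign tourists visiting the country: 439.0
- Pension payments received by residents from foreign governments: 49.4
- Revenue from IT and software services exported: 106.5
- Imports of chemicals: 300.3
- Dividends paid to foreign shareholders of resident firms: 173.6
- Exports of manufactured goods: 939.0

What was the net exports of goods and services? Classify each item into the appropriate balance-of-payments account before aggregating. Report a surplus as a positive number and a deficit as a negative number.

Goods: 463.7 + 939.0 - 300.3 - 577.0 = 525.4
Services: 439.0 + 106.5 = 545.5
Trade balance = 525.4 + 545.5 = 1070.9
(Excluded from the trade balance — financial account: foreign purchases of equities on the domestic stock exchange 300.8, acquisition of a foreign subsidiary by a resident firm (outward FDI) 441.7; primary income: reinvested earnings on direct investment abroad 129.1, dividends paid to foreign shareholders of resident firms 173.6; capital account: capital transfers received from emigrants 41.5; secondary income: pension payments received by residents from foreign governments 49.4.)

1070.9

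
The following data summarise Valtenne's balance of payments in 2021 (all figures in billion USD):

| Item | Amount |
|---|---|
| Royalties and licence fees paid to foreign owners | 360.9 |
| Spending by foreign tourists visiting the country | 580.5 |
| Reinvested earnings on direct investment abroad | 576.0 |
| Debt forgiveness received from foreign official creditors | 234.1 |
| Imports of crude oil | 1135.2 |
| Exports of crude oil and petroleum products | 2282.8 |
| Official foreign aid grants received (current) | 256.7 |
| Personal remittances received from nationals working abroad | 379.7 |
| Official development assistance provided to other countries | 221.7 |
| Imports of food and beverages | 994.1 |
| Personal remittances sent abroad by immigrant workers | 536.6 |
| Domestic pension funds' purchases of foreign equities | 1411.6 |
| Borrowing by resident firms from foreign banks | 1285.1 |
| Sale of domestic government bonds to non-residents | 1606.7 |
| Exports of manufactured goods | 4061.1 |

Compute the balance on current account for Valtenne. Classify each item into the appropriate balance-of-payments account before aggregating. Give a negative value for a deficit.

Goods: -994.1 + 2282.8 - 1135.2 + 4061.1 = 4214.6
Services: 580.5 - 360.9 = 219.6
Primary income: 576.0
Secondary income: 256.7 - 536.6 - 221.7 + 379.7 = -121.9
Current account = 4214.6 + 219.6 + 576.0 + (-121.9) = 4888.3
(Excluded from the current account — capital account: debt forgiveness received from foreign official creditors 234.1; financial account: domestic pension funds' purchases of foreign equities 1411.6, borrowing by resident firms from foreign banks 1285.1, sale of domestic government bonds to non-residents 1606.7.)

4888.3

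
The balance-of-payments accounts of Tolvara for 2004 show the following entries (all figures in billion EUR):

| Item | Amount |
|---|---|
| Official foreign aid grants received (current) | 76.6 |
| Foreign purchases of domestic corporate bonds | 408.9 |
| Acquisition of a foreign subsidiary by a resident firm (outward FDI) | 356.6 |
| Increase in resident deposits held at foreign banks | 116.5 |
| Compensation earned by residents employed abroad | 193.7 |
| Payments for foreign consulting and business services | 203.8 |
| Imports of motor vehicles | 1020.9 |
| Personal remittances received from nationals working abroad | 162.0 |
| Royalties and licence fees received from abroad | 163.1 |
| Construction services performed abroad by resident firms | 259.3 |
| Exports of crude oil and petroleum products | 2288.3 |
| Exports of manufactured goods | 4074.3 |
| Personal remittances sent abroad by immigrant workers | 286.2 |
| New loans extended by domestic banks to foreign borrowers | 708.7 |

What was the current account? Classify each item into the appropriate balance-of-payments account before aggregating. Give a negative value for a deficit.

Goods: -1020.9 + 4074.3 + 2288.3 = 5341.7
Services: 163.1 + 259.3 - 203.8 = 218.6
Primary income: 193.7
Secondary income: 162.0 - 286.2 + 76.6 = -47.6
Current account = 5341.7 + 218.6 + 193.7 + (-47.6) = 5706.4
(Excluded from the current account — financial account: foreign purchases of domestic corporate bonds 408.9, acquisition of a foreign subsidiary by a resident firm (outward FDI) 356.6, increase in resident deposits held at foreign banks 116.5, new loans extended by domestic banks to foreign borrowers 708.7.)

5706.4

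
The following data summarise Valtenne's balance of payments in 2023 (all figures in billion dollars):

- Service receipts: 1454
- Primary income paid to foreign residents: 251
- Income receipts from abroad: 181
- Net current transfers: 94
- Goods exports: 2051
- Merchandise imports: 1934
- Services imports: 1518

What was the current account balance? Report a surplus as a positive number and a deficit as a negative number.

Goods balance = 2051 - 1934 = 117
Services balance = 1454 - 1518 = -64
Trade balance (goods + services) = 117 + (-64) = 53
Net primary income = 181 - 251 = -70
Net secondary income = 94
Current account = 53 + (-70) + 94 = 77

77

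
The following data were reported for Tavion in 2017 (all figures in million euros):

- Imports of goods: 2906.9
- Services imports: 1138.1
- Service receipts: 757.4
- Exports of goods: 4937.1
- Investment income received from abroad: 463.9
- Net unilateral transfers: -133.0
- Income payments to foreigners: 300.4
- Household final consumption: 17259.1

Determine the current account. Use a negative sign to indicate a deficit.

Goods balance = 4937.1 - 2906.9 = 2030.2
Services balance = 757.4 - 1138.1 = -380.7
Trade balance (goods + services) = 2030.2 + (-380.7) = 1649.5
Net primary income = 463.9 - 300.4 = 163.5
Net secondary income = -133.0
Current account = 1649.5 + 163.5 + (-133.0) = 1680.0

1680.0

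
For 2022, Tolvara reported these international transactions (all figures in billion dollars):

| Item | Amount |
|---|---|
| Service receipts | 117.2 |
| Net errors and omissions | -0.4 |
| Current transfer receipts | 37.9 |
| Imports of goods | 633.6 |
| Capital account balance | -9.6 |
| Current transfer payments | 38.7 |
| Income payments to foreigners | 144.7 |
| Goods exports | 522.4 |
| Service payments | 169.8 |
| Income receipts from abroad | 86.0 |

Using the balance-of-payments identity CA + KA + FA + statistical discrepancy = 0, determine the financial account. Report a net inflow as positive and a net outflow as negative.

233.3

Goods balance = 522.4 - 633.6 = -111.2
Services balance = 117.2 - 169.8 = -52.6
Trade balance (goods + services) = -111.2 + (-52.6) = -163.8
Net primary income = 86.0 - 144.7 = -58.7
Net secondary income = 37.9 - 38.7 = -0.8
Current account = -163.8 + (-58.7) + (-0.8) = -223.3
Financial account = -(-223.3 + (-9.6) + (-0.4)) = 233.3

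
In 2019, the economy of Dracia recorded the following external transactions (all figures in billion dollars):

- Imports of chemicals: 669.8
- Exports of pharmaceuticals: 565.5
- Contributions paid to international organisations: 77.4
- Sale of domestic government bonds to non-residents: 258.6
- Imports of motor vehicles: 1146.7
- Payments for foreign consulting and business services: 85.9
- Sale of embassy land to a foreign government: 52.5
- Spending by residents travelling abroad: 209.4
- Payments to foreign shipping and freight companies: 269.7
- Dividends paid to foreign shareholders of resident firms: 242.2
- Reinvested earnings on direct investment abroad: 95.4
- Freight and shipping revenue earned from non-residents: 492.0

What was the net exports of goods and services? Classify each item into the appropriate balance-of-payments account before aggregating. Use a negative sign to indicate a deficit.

Goods: -1146.7 - 669.8 + 565.5 = -1251.0
Services: -269.7 - 209.4 + 492.0 - 85.9 = -73.0
Trade balance = -1251.0 + (-73.0) = -1324.0
(Excluded from the trade balance — secondary income: contributions paid to international organisations 77.4; financial account: sale of domestic government bonds to non-residents 258.6; capital account: sale of embassy land to a foreign government 52.5; primary income: dividends paid to foreign shareholders of resident firms 242.2, reinvested earnings on direct investment abroad 95.4.)

-1324.0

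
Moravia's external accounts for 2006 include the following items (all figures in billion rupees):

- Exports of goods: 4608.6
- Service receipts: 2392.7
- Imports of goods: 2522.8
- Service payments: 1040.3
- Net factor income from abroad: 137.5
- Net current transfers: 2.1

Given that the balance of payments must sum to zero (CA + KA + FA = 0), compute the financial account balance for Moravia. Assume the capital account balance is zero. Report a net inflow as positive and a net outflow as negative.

Goods balance = 4608.6 - 2522.8 = 2085.8
Services balance = 2392.7 - 1040.3 = 1352.4
Trade balance (goods + services) = 2085.8 + 1352.4 = 3438.2
Net primary income = 137.5
Net secondary income = 2.1
Current account = 3438.2 + 137.5 + 2.1 = 3577.8
Financial account = -(3577.8) = -3577.8

-3577.8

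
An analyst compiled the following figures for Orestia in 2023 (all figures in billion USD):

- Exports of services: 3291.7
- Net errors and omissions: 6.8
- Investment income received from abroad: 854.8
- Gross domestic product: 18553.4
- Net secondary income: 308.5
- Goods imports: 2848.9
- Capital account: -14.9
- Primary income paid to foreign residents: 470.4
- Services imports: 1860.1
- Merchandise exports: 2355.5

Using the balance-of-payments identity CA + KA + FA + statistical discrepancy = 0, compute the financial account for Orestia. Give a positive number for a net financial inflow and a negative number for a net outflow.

Goods balance = 2355.5 - 2848.9 = -493.4
Services balance = 3291.7 - 1860.1 = 1431.6
Trade balance (goods + services) = -493.4 + 1431.6 = 938.2
Net primary income = 854.8 - 470.4 = 384.4
Net secondary income = 308.5
Current account = 938.2 + 384.4 + 308.5 = 1631.1
Financial account = -(1631.1 + (-14.9) + 6.8) = -1623.0

-1623.0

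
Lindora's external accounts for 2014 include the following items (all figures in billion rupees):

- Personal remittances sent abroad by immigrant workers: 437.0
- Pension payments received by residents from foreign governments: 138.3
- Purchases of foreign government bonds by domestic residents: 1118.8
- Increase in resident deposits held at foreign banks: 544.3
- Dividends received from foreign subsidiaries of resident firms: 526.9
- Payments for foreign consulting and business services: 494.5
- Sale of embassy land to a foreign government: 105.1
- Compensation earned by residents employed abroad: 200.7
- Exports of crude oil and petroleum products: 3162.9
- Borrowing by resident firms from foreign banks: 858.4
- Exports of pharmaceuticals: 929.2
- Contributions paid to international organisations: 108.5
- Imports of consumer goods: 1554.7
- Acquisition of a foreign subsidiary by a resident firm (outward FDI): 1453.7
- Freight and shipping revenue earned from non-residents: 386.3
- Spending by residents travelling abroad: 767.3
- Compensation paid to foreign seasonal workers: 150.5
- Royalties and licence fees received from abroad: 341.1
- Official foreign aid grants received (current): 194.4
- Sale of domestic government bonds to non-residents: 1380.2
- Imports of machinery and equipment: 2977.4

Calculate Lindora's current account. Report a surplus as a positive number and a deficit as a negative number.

-610.1

Goods: 929.2 + 3162.9 - 2977.4 - 1554.7 = -440.0
Services: -767.3 - 494.5 + 386.3 + 341.1 = -534.4
Primary income: -150.5 + 526.9 + 200.7 = 577.1
Secondary income: -437.0 + 138.3 + 194.4 - 108.5 = -212.8
Current account = (-440.0) + (-534.4) + 577.1 + (-212.8) = -610.1
(Excluded from the current account — financial account: purchases of foreign government bonds by domestic residents 1118.8, increase in resident deposits held at foreign banks 544.3, borrowing by resident firms from foreign banks 858.4, acquisition of a foreign subsidiary by a resident firm (outward FDI) 1453.7, sale of domestic government bonds to non-residents 1380.2; capital account: sale of embassy land to a foreign government 105.1.)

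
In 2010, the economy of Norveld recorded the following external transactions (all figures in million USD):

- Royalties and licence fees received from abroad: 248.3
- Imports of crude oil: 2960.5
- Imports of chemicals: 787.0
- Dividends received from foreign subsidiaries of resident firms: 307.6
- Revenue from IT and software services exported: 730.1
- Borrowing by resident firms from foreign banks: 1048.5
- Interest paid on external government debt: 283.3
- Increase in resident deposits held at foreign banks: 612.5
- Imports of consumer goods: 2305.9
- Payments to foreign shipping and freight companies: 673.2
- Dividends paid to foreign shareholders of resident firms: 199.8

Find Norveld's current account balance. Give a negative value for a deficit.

Goods: -787.0 - 2960.5 - 2305.9 = -6053.4
Services: -673.2 + 248.3 + 730.1 = 305.2
Primary income: 307.6 - 283.3 - 199.8 = -175.5
Current account = (-6053.4) + 305.2 + (-175.5) = -5923.7
(Excluded from the current account — financial account: borrowing by resident firms from foreign banks 1048.5, increase in resident deposits held at foreign banks 612.5.)

-5923.7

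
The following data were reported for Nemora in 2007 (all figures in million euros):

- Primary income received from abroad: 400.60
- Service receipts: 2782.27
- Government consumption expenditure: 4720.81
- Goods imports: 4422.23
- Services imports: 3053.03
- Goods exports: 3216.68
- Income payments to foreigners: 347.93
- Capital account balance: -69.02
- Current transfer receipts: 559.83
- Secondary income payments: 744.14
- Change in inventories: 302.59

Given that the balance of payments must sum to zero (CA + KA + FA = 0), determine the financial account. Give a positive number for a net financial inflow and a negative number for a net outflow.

Goods balance = 3216.68 - 4422.23 = -1205.55
Services balance = 2782.27 - 3053.03 = -270.76
Trade balance (goods + services) = -1205.55 + (-270.76) = -1476.31
Net primary income = 400.60 - 347.93 = 52.67
Net secondary income = 559.83 - 744.14 = -184.31
Current account = -1476.31 + 52.67 + (-184.31) = -1607.95
Financial account = -(-1607.95 + (-69.02)) = 1676.97

1676.97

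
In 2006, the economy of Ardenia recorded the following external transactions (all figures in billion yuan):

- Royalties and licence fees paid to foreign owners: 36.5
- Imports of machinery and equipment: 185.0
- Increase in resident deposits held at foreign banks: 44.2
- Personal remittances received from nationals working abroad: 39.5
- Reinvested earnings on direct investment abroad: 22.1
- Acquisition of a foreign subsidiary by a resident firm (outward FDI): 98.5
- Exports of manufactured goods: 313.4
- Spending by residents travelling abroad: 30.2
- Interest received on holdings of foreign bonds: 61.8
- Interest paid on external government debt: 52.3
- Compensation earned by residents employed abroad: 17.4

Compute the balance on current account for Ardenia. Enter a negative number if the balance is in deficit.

150.2

Goods: -185.0 + 313.4 = 128.4
Services: -30.2 - 36.5 = -66.7
Primary income: 17.4 - 52.3 + 61.8 + 22.1 = 49.0
Secondary income: 39.5
Current account = 128.4 + (-66.7) + 49.0 + 39.5 = 150.2
(Excluded from the current account — financial account: increase in resident deposits held at foreign banks 44.2, acquisition of a foreign subsidiary by a resident firm (outward FDI) 98.5.)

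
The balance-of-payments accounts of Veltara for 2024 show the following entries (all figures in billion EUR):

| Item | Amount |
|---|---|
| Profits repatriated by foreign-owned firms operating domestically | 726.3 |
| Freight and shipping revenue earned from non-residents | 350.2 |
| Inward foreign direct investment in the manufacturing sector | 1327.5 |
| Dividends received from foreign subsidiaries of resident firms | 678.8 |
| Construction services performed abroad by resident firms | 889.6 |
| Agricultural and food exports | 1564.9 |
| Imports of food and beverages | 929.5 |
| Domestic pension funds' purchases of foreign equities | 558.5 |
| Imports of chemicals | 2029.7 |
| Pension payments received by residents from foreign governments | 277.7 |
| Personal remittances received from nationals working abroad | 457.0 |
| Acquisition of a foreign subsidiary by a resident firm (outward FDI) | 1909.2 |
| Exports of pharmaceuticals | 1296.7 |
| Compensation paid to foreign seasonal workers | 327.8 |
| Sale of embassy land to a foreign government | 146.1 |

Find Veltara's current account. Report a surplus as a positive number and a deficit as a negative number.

Goods: -2029.7 + 1296.7 + 1564.9 - 929.5 = -97.6
Services: 350.2 + 889.6 = 1239.8
Primary income: 678.8 - 327.8 - 726.3 = -375.3
Secondary income: 277.7 + 457.0 = 734.7
Current account = (-97.6) + 1239.8 + (-375.3) + 734.7 = 1501.6
(Excluded from the current account — financial account: inward foreign direct investment in the manufacturing sector 1327.5, domestic pension funds' purchases of foreign equities 558.5, acquisition of a foreign subsidiary by a resident firm (outward FDI) 1909.2; capital account: sale of embassy land to a foreign government 146.1.)

1501.6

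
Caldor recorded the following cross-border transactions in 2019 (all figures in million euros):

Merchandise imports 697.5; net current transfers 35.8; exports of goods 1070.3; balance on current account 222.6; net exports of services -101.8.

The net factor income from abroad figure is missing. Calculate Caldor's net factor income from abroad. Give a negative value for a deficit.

Current account = goods balance + services balance + net primary income + net secondary income
Sum of the known components = 306.8
Net factor income from abroad = CA - (known components) = 222.6 - 306.8 = -84.2

-84.2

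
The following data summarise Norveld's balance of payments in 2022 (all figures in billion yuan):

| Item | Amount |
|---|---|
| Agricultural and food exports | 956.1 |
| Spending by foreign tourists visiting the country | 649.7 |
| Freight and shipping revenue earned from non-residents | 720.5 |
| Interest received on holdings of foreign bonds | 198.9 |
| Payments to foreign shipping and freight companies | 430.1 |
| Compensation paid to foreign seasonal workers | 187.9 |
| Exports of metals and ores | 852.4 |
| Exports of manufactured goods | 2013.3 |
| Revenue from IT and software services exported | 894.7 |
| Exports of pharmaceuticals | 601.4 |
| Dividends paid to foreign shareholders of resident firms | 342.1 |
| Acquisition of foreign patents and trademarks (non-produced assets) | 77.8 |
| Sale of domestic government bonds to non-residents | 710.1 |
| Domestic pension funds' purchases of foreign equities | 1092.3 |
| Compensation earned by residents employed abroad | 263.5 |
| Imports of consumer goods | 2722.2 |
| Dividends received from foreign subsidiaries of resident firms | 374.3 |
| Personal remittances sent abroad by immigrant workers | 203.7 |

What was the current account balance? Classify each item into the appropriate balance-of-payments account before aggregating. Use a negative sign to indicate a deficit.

3638.8

Goods: 852.4 + 2013.3 + 601.4 - 2722.2 + 956.1 = 1701.0
Services: 649.7 - 430.1 + 894.7 + 720.5 = 1834.8
Primary income: 374.3 - 342.1 + 198.9 - 187.9 + 263.5 = 306.7
Secondary income: -203.7
Current account = 1701.0 + 1834.8 + 306.7 + (-203.7) = 3638.8
(Excluded from the current account — capital account: acquisition of foreign patents and trademarks (non-produced assets) 77.8; financial account: sale of domestic government bonds to non-residents 710.1, domestic pension funds' purchases of foreign equities 1092.3.)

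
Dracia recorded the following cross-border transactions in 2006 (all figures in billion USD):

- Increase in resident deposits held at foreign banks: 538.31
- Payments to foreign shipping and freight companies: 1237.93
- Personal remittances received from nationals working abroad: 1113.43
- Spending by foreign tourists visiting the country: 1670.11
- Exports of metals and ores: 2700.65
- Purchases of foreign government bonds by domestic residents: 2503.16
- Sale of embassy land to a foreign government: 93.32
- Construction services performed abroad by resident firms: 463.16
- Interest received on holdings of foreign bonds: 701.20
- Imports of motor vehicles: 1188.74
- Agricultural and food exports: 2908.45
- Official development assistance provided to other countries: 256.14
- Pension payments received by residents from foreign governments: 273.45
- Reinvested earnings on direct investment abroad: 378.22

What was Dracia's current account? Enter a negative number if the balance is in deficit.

7525.86

Goods: -1188.74 + 2908.45 + 2700.65 = 4420.36
Services: -1237.93 + 463.16 + 1670.11 = 895.34
Primary income: 701.20 + 378.22 = 1079.42
Secondary income: 1113.43 + 273.45 - 256.14 = 1130.74
Current account = 4420.36 + 895.34 + 1079.42 + 1130.74 = 7525.86
(Excluded from the current account — financial account: increase in resident deposits held at foreign banks 538.31, purchases of foreign government bonds by domestic residents 2503.16; capital account: sale of embassy land to a foreign government 93.32.)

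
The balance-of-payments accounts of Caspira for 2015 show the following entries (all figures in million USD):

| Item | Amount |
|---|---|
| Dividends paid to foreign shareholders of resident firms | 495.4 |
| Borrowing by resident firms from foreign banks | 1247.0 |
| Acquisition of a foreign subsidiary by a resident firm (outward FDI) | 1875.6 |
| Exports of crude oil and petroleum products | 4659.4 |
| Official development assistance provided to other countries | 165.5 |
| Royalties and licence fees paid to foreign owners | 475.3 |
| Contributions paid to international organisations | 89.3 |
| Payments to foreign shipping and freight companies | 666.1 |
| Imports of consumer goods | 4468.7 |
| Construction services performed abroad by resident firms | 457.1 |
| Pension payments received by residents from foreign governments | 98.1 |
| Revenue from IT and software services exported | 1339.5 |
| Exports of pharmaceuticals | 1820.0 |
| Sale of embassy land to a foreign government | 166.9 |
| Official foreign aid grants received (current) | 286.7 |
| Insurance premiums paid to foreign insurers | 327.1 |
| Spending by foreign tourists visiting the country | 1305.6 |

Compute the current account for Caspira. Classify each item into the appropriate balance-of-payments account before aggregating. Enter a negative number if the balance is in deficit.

3279.0

Goods: -4468.7 + 1820.0 + 4659.4 = 2010.7
Services: 457.1 - 666.1 - 475.3 - 327.1 + 1339.5 + 1305.6 = 1633.7
Primary income: -495.4
Secondary income: -89.3 + 98.1 + 286.7 - 165.5 = 130.0
Current account = 2010.7 + 1633.7 + (-495.4) + 130.0 = 3279.0
(Excluded from the current account — financial account: borrowing by resident firms from foreign banks 1247.0, acquisition of a foreign subsidiary by a resident firm (outward FDI) 1875.6; capital account: sale of embassy land to a foreign government 166.9.)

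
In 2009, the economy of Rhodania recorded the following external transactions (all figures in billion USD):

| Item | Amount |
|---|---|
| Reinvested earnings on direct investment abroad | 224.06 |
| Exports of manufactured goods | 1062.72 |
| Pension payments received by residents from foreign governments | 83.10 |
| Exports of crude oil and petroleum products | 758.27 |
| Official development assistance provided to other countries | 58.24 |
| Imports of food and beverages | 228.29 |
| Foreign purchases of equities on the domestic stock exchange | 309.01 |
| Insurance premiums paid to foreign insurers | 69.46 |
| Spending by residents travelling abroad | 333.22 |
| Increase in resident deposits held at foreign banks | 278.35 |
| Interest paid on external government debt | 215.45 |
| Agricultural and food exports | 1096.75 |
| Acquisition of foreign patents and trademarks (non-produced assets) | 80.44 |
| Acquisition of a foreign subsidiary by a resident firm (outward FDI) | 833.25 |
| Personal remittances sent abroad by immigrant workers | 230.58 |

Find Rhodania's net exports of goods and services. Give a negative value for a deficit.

2286.77

Goods: 1062.72 + 1096.75 - 228.29 + 758.27 = 2689.45
Services: -333.22 - 69.46 = -402.68
Trade balance = 2689.45 + (-402.68) = 2286.77
(Excluded from the trade balance — primary income: reinvested earnings on direct investment abroad 224.06, interest paid on external government debt 215.45; secondary income: pension payments received by residents from foreign governments 83.10, official development assistance provided to other countries 58.24, personal remittances sent abroad by immigrant workers 230.58; financial account: foreign purchases of equities on the domestic stock exchange 309.01, increase in resident deposits held at foreign banks 278.35, acquisition of a foreign subsidiary by a resident firm (outward FDI) 833.25; capital account: acquisition of foreign patents and trademarks (non-produced assets) 80.44.)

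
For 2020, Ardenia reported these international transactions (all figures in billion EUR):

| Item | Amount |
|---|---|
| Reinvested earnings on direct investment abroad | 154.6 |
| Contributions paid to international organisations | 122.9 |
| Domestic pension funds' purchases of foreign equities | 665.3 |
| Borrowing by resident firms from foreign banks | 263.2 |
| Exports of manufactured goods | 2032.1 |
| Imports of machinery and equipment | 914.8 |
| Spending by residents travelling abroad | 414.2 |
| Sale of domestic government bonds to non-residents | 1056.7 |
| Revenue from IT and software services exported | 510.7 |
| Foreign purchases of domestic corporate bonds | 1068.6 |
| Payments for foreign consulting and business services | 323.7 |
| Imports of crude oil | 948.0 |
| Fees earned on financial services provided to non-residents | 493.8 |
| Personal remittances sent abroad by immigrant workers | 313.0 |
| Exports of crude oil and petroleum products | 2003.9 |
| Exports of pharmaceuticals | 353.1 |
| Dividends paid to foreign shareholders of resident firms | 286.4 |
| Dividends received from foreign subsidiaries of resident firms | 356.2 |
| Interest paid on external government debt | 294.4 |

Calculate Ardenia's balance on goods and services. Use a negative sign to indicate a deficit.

Goods: -948.0 - 914.8 + 2003.9 + 353.1 + 2032.1 = 2526.3
Services: 510.7 - 414.2 + 493.8 - 323.7 = 266.6
Trade balance = 2526.3 + 266.6 = 2792.9
(Excluded from the trade balance — primary income: reinvested earnings on direct investment abroad 154.6, dividends paid to foreign shareholders of resident firms 286.4, dividends received from foreign subsidiaries of resident firms 356.2, interest paid on external government debt 294.4; secondary income: contributions paid to international organisations 122.9, personal remittances sent abroad by immigrant workers 313.0; financial account: domestic pension funds' purchases of foreign equities 665.3, borrowing by resident firms from foreign banks 263.2, sale of domestic government bonds to non-residents 1056.7, foreign purchases of domestic corporate bonds 1068.6.)

2792.9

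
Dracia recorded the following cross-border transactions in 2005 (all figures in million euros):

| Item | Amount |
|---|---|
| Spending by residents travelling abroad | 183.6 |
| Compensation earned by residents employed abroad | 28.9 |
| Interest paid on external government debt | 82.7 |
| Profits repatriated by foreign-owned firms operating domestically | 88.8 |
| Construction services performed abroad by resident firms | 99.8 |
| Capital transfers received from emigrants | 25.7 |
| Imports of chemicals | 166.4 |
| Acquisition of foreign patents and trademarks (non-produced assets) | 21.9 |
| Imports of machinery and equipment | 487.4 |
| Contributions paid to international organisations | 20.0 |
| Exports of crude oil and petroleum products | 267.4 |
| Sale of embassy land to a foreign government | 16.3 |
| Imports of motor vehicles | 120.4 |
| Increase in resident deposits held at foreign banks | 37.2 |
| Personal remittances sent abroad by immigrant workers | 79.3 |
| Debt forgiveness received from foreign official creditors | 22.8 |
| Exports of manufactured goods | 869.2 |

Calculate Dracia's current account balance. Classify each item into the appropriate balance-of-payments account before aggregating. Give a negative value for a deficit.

36.7

Goods: -120.4 - 487.4 + 869.2 - 166.4 + 267.4 = 362.4
Services: 99.8 - 183.6 = -83.8
Primary income: -82.7 - 88.8 + 28.9 = -142.6
Secondary income: -20.0 - 79.3 = -99.3
Current account = 362.4 + (-83.8) + (-142.6) + (-99.3) = 36.7
(Excluded from the current account — capital account: capital transfers received from emigrants 25.7, acquisition of foreign patents and trademarks (non-produced assets) 21.9, sale of embassy land to a foreign government 16.3, debt forgiveness received from foreign official creditors 22.8; financial account: increase in resident deposits held at foreign banks 37.2.)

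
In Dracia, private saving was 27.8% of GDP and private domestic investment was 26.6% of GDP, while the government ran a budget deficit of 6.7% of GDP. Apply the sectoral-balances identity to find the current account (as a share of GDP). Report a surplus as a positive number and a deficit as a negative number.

-5.5

By the sectoral-balances identity, CA = (S_private - I) + (T - G).
Private balance = 27.8 - 26.6 = 1.2
Government balance (T - G) = -6.7
CA = 1.2 + (-6.7) = -5.5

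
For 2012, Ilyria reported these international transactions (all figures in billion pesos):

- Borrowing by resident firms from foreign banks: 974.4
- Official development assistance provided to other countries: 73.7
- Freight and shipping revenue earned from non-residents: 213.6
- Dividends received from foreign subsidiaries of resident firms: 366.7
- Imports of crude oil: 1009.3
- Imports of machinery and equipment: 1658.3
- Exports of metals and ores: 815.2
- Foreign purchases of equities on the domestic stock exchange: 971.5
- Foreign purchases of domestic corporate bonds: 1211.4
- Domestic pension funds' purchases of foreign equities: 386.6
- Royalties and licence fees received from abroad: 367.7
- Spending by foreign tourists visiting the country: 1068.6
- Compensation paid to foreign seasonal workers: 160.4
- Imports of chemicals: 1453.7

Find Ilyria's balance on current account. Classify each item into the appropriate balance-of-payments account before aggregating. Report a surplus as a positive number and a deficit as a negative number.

-1523.6

Goods: -1453.7 - 1658.3 - 1009.3 + 815.2 = -3306.1
Services: 213.6 + 1068.6 + 367.7 = 1649.9
Primary income: -160.4 + 366.7 = 206.3
Secondary income: -73.7
Current account = (-3306.1) + 1649.9 + 206.3 + (-73.7) = -1523.6
(Excluded from the current account — financial account: borrowing by resident firms from foreign banks 974.4, foreign purchases of equities on the domestic stock exchange 971.5, foreign purchases of domestic corporate bonds 1211.4, domestic pension funds' purchases of foreign equities 386.6.)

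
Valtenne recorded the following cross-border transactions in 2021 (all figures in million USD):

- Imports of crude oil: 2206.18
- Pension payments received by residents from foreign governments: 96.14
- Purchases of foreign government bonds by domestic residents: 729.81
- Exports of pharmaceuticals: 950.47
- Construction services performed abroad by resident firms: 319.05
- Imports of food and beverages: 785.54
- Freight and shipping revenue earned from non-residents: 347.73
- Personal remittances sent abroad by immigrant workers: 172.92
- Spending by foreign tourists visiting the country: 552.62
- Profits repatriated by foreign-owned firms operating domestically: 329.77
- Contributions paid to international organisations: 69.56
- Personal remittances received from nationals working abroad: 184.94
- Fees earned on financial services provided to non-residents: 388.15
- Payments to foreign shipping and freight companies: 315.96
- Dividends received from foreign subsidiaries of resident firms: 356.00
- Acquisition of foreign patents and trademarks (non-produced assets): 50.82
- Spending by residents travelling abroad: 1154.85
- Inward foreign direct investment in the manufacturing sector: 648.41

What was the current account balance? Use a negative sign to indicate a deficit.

-1839.68

Goods: 950.47 - 2206.18 - 785.54 = -2041.25
Services: 319.05 + 388.15 - 1154.85 - 315.96 + 552.62 + 347.73 = 136.74
Primary income: 356.00 - 329.77 = 26.23
Secondary income: -69.56 + 96.14 + 184.94 - 172.92 = 38.60
Current account = (-2041.25) + 136.74 + 26.23 + 38.60 = -1839.68
(Excluded from the current account — financial account: purchases of foreign government bonds by domestic residents 729.81, inward foreign direct investment in the manufacturing sector 648.41; capital account: acquisition of foreign patents and trademarks (non-produced assets) 50.82.)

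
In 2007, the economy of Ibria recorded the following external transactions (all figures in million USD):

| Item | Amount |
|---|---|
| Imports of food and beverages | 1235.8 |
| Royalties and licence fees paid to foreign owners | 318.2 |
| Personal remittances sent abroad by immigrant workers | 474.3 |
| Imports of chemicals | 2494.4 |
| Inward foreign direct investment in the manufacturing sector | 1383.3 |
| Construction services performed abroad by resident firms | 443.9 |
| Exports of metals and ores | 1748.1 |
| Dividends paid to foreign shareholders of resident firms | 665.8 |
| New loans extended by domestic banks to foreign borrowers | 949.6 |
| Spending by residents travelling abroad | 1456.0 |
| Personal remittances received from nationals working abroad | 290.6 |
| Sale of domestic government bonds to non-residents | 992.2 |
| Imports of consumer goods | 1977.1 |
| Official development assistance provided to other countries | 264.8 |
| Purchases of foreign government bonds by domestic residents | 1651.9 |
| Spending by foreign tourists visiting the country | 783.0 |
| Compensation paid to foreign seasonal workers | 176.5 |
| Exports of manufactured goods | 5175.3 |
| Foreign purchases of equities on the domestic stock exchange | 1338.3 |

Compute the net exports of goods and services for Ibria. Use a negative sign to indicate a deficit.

Goods: -2494.4 + 5175.3 - 1977.1 + 1748.1 - 1235.8 = 1216.1
Services: -318.2 - 1456.0 + 443.9 + 783.0 = -547.3
Trade balance = 1216.1 + (-547.3) = 668.8
(Excluded from the trade balance — secondary income: personal remittances sent abroad by immigrant workers 474.3, personal remittances received from nationals working abroad 290.6, official development assistance provided to other countries 264.8; financial account: inward foreign direct investment in the manufacturing sector 1383.3, new loans extended by domestic banks to foreign borrowers 949.6, sale of domestic government bonds to non-residents 992.2, purchases of foreign government bonds by domestic residents 1651.9, foreign purchases of equities on the domestic stock exchange 1338.3; primary income: dividends paid to foreign shareholders of resident firms 665.8, compensation paid to foreign seasonal workers 176.5.)

668.8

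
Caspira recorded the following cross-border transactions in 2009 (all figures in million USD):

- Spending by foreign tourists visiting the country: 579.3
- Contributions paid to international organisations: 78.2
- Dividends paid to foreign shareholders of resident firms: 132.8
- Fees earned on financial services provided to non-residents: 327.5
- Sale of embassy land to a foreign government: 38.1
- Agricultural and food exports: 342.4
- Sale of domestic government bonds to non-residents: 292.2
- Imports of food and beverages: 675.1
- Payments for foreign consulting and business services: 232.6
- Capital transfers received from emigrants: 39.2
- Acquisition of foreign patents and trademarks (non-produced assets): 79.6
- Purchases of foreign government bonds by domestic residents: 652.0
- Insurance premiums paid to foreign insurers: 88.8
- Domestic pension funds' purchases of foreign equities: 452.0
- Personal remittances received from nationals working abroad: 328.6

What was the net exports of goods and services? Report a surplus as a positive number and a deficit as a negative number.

252.7

Goods: 342.4 - 675.1 = -332.7
Services: -88.8 - 232.6 + 579.3 + 327.5 = 585.4
Trade balance = -332.7 + 585.4 = 252.7
(Excluded from the trade balance — secondary income: contributions paid to international organisations 78.2, personal remittances received from nationals working abroad 328.6; primary income: dividends paid to foreign shareholders of resident firms 132.8; capital account: sale of embassy land to a foreign government 38.1, capital transfers received from emigrants 39.2, acquisition of foreign patents and trademarks (non-produced assets) 79.6; financial account: sale of domestic government bonds to non-residents 292.2, purchases of foreign government bonds by domestic residents 652.0, domestic pension funds' purchases of foreign equities 452.0.)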